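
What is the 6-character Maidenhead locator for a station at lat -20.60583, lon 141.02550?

Offset from 180°W / 90°S: lon 321.0255°, lat 69.3942°.
Field (20°×10°, letters A–R): lon ⌊321.0255/20⌋ = 16 → Q; lat ⌊69.3942/10⌋ = 6 → G.
Square (2°×1°, digits 0–9): lon ⌊1.0255/2⌋ = 0; lat ⌊9.3942/1⌋ = 9.
Subsquare (5′×2.5′, letters a–x): lon ⌊1.0255/0.0833333⌋ = 12 → m; lat ⌊0.3942/0.0416667⌋ = 9 → j.

QG09mj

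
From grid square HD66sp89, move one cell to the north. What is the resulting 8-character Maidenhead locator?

Latitude extended square 9; +1 → 10, wraps to 0, carry into subsquare.
Latitude subsquare p = 15; +1 → 16 = q.
The longitude characters are unchanged.

HD66sq80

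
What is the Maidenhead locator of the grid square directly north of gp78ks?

Latitude subsquare s = 18; +1 → 19 = t.
The longitude characters are unchanged.

GP78kt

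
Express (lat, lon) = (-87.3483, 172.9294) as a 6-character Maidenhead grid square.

RA62lp

Add 180° to longitude and 90° to latitude: 352.9294, 2.6517.
Field (20°×10°, letters A–R): 352.9294/20 → 17 → R, 2.6517/10 → 0 → A; chars RA.
Square (2°×1°, digits 0–9): 12.9294/2 → 6, 2.6517/1 → 2; chars 62.
Subsquare (5′×2.5′, letters a–x): 0.9294/0.0833333 → 11 → l, 0.6517/0.0416667 → 15 → p; chars lp.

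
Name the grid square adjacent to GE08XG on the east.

GE18ag

Longitude subsquare x = 23; +1 → 24, wraps to 0 = a, carry into square.
Longitude square 0; +1 → 1.
The latitude characters are unchanged.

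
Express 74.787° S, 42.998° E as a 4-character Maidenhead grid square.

Add 180° to longitude and 90° to latitude: 223.00, 15.21.
Field: lon ⌊223.00/20⌋ = 11 → L; lat ⌊15.21/10⌋ = 1 → B.
Square: lon ⌊3.00/2⌋ = 1; lat ⌊5.21/1⌋ = 5.

LB15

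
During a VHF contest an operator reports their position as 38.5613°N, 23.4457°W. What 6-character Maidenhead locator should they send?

HM88gn

Add 180° to longitude and 90° to latitude: 156.5543, 128.5613.
Field: lon ⌊156.5543/20⌋ = 7 → H; lat ⌊128.5613/10⌋ = 12 → M.
Square: lon ⌊16.5543/2⌋ = 8; lat ⌊8.5613/1⌋ = 8.
Subsquare: lon ⌊0.5543/0.0833333⌋ = 6 → g; lat ⌊0.5613/0.0416667⌋ = 13 → n.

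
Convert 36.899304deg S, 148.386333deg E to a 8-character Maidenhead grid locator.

QF43ec64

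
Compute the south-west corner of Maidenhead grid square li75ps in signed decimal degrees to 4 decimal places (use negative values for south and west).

-4.2500, 55.2500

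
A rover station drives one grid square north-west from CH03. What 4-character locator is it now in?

Longitude square 0; −1 → -1, wraps to 9, carry into field.
Longitude field C = 2; −1 → 1 = B.
Latitude square 3; +1 → 4.

BH94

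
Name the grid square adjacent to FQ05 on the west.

EQ95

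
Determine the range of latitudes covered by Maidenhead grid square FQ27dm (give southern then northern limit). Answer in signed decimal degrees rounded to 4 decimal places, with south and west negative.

77.5000, 77.5417

Field F=5, Q=16: +5·20° lon, +16·10° lat → SW at lon -80°, lat 70°.
Square 2, 7: +2·2° lon, +7·1° lat → SW at lon -76°, lat 77°.
Subsquare d=3, m=12: +3·0.0833333° lon, +12·0.0416667° lat → SW at lon -75.75°, lat 77.5°.
Cell spans 0.0833333° lon × 0.0416667° lat.
south 77.5000, north 77.5417.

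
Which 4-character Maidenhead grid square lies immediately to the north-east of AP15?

Longitude square 1; +1 → 2.
Latitude square 5; +1 → 6.

AP26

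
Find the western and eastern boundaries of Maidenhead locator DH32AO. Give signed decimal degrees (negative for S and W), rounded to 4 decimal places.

-114.0000, -113.9167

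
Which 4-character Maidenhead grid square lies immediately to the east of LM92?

MM02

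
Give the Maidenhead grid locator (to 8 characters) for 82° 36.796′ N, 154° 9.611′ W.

Shift to the Maidenhead origin (180°W, 90°S): lon 25.83982, lat 172.61327.
Field (20°×10°, letters A–R): 25.83982/20 → 1 → B, 172.61327/10 → 17 → R; chars BR.
Square (2°×1°, digits 0–9): 5.83982/2 → 2, 2.61327/1 → 2; chars 22.
Subsquare (5′×2.5′, letters a–x): 1.83982/0.0833333 → 22 → w, 0.61327/0.0416667 → 14 → o; chars wo.
Extended square (30″×15″, digits 0–9): 0.00648/0.00833333 → 0, 0.02993/0.00416667 → 7; chars 07.

BR22wo07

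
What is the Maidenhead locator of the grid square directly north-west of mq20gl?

MQ20fm

Longitude subsquare g = 6; −1 → 5 = f.
Latitude subsquare l = 11; +1 → 12 = m.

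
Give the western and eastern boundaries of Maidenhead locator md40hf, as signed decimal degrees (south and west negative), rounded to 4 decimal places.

68.5833, 68.6667

Field M=12, D=3: +12·20° lon, +3·10° lat → SW at lon 60°, lat -60°.
Square 4, 0: +4·2° lon, +0·1° lat → SW at lon 68°, lat -60°.
Subsquare h=7, f=5: +7·0.0833333° lon, +5·0.0416667° lat → SW at lon 68.5833°, lat -59.7917°.
Cell spans 0.0833333° lon × 0.0416667° lat.
west 68.5833, east 68.6667.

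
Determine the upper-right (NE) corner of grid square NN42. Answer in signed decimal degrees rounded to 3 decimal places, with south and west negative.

43.000, 90.000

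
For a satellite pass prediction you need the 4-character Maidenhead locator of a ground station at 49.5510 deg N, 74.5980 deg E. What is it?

Add 180° to longitude and 90° to latitude: 254.60, 139.55.
Field: lon ⌊254.60/20⌋ = 12 → M; lat ⌊139.55/10⌋ = 13 → N.
Square: lon ⌊14.60/2⌋ = 7; lat ⌊9.55/1⌋ = 9.

MN79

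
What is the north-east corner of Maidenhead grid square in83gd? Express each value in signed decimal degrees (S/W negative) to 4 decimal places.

43.1667, -3.4167

Field I=8, N=13: +8·20° lon, +13·10° lat → SW at lon -20°, lat 40°.
Square 8, 3: +8·2° lon, +3·1° lat → SW at lon -4°, lat 43°.
Subsquare g=6, d=3: +6·0.0833333° lon, +3·0.0416667° lat → SW at lon -3.5°, lat 43.125°.
Cell spans 0.0833333° lon × 0.0416667° lat. NE corner is SW corner plus one full cell.
latitude 43.1667, longitude -3.4167.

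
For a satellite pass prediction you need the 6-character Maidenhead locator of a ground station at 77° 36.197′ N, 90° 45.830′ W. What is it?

Shift to the Maidenhead origin (180°W, 90°S): lon 89.2362, lat 167.6033.
Field: 89.2362/20 → 4 → E, 167.6033/10 → 16 → Q; chars EQ.
Square: 9.2362/2 → 4, 7.6033/1 → 7; chars 47.
Subsquare: 1.2362/0.0833333 → 14 → o, 0.6033/0.0416667 → 14 → o; chars oo.

EQ47oo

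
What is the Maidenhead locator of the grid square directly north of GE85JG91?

GE85jg92

Latitude extended square 1; +1 → 2.
The longitude characters are unchanged.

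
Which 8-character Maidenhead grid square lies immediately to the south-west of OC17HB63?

Longitude extended square 6; −1 → 5.
Latitude extended square 3; −1 → 2.

OC17hb52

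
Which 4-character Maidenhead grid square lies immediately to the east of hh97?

IH07

Longitude square 9; +1 → 10, wraps to 0, carry into field.
Longitude field H = 7; +1 → 8 = I.
The latitude characters are unchanged.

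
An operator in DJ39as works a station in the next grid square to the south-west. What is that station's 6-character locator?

Longitude subsquare a = 0; −1 → -1, wraps to 23 = x, carry into square.
Longitude square 3; −1 → 2.
Latitude subsquare s = 18; −1 → 17 = r.

DJ29xr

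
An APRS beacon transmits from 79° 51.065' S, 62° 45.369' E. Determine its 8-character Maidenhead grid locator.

Add 180° to longitude and 90° to latitude: 242.75615, 10.14892.
Field (20°×10°, letters A–R): lon ⌊242.75615/20⌋ = 12 → M; lat ⌊10.14892/10⌋ = 1 → B.
Square (2°×1°, digits 0–9): lon ⌊2.75615/2⌋ = 1; lat ⌊0.14892/1⌋ = 0.
Subsquare (5′×2.5′, letters a–x): lon ⌊0.75615/0.0833333⌋ = 9 → j; lat ⌊0.14892/0.0416667⌋ = 3 → d.
Extended square (30″×15″, digits 0–9): lon ⌊0.00615/0.00833333⌋ = 0; lat ⌊0.02392/0.00416667⌋ = 5.

MB10jd05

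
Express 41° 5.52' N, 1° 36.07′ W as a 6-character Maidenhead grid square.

IN91ec

Add 180° to longitude and 90° to latitude: 178.3988, 131.0920.
Field: 178.3988/20 → 8 → I, 131.0920/10 → 13 → N; chars IN.
Square: 18.3988/2 → 9, 1.0920/1 → 1; chars 91.
Subsquare: 0.3988/0.0833333 → 4 → e, 0.0920/0.0416667 → 2 → c; chars ec.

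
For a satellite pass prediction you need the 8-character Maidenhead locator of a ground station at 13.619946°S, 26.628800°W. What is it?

Add 180° to longitude and 90° to latitude: 153.37120, 76.38005.
Field (20°×10°, letters A–R): 153.37120/20 → 7 → H, 76.38005/10 → 7 → H; chars HH.
Square (2°×1°, digits 0–9): 13.37120/2 → 6, 6.38005/1 → 6; chars 66.
Subsquare (5′×2.5′, letters a–x): 1.37120/0.0833333 → 16 → q, 0.38005/0.0416667 → 9 → j; chars qj.
Extended square (30″×15″, digits 0–9): 0.03787/0.00833333 → 4, 0.00505/0.00416667 → 1; chars 41.

HH66qj41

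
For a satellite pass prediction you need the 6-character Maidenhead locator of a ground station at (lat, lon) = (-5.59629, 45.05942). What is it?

LI24mj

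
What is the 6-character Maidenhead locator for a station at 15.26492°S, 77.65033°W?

FH14er

Shift to the Maidenhead origin (180°W, 90°S): lon 102.3497, lat 74.7351.
Field (20°×10°, letters A–R): lon ⌊102.3497/20⌋ = 5 → F; lat ⌊74.7351/10⌋ = 7 → H.
Square (2°×1°, digits 0–9): lon ⌊2.3497/2⌋ = 1; lat ⌊4.7351/1⌋ = 4.
Subsquare (5′×2.5′, letters a–x): lon ⌊0.3497/0.0833333⌋ = 4 → e; lat ⌊0.7351/0.0416667⌋ = 17 → r.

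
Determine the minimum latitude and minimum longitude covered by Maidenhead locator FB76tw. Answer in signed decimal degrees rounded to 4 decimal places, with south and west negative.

-73.0833, -64.4167

Field F=5, B=1: +5·20° lon, +1·10° lat → SW at lon -80°, lat -80°.
Square 7, 6: +7·2° lon, +6·1° lat → SW at lon -66°, lat -74°.
Subsquare t=19, w=22: +19·0.0833333° lon, +22·0.0416667° lat → SW at lon -64.4167°, lat -73.0833°.
latitude -73.0833, longitude -64.4167.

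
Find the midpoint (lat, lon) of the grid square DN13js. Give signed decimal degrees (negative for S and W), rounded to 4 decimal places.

43.7708, -117.2083

Field D=3, N=13: +3·20° lon, +13·10° lat → SW at lon -120°, lat 40°.
Square 1, 3: +1·2° lon, +3·1° lat → SW at lon -118°, lat 43°.
Subsquare j=9, s=18: +9·0.0833333° lon, +18·0.0416667° lat → SW at lon -117.25°, lat 43.75°.
Cell spans 0.0833333° lon × 0.0416667° lat. Centre is SW corner plus half of each.
latitude 43.7708, longitude -117.2083.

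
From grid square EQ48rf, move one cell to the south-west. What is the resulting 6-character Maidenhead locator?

EQ48qe

Longitude subsquare r = 17; −1 → 16 = q.
Latitude subsquare f = 5; −1 → 4 = e.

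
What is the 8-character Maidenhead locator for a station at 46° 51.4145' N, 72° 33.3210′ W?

FN36ru35

Shift to the Maidenhead origin (180°W, 90°S): lon 107.44465, lat 136.85691.
Field: lon ⌊107.44465/20⌋ = 5 → F; lat ⌊136.85691/10⌋ = 13 → N.
Square: lon ⌊7.44465/2⌋ = 3; lat ⌊6.85691/1⌋ = 6.
Subsquare: lon ⌊1.44465/0.0833333⌋ = 17 → r; lat ⌊0.85691/0.0416667⌋ = 20 → u.
Extended square: lon ⌊0.02798/0.00833333⌋ = 3; lat ⌊0.02358/0.00416667⌋ = 5.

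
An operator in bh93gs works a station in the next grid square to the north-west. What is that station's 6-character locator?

BH93ft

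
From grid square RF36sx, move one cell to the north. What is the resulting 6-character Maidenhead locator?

RF37sa

Latitude subsquare x = 23; +1 → 24, wraps to 0 = a, carry into square.
Latitude square 6; +1 → 7.
The longitude characters are unchanged.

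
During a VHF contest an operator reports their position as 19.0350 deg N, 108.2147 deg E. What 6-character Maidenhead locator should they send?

OK49ca

Shift to the Maidenhead origin (180°W, 90°S): lon 288.2147, lat 109.0350.
Field: lon ⌊288.2147/20⌋ = 14 → O; lat ⌊109.0350/10⌋ = 10 → K.
Square: lon ⌊8.2147/2⌋ = 4; lat ⌊9.0350/1⌋ = 9.
Subsquare: lon ⌊0.2147/0.0833333⌋ = 2 → c; lat ⌊0.0350/0.0416667⌋ = 0 → a.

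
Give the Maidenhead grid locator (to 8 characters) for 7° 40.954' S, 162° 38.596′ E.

Shift to the Maidenhead origin (180°W, 90°S): lon 342.64327, lat 82.31743.
Field: 342.64327/20 → 17 → R, 82.31743/10 → 8 → I; chars RI.
Square: 2.64327/2 → 1, 2.31743/1 → 2; chars 12.
Subsquare: 0.64327/0.0833333 → 7 → h, 0.31743/0.0416667 → 7 → h; chars hh.
Extended square: 0.05993/0.00833333 → 7, 0.02577/0.00416667 → 6; chars 76.

RI12hh76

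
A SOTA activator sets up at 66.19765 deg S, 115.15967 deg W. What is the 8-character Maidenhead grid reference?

Shift to the Maidenhead origin (180°W, 90°S): lon 64.84033, lat 23.80235.
Field: lon ⌊64.84033/20⌋ = 3 → D; lat ⌊23.80235/10⌋ = 2 → C.
Square: lon ⌊4.84033/2⌋ = 2; lat ⌊3.80235/1⌋ = 3.
Subsquare: lon ⌊0.84033/0.0833333⌋ = 10 → k; lat ⌊0.80235/0.0416667⌋ = 19 → t.
Extended square: lon ⌊0.00700/0.00833333⌋ = 0; lat ⌊0.01068/0.00416667⌋ = 2.

DC23kt02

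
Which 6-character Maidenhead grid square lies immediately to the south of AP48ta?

AP47tx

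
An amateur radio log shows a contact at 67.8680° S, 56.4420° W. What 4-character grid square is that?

Shift to the Maidenhead origin (180°W, 90°S): lon 123.56, lat 22.13.
Field: lon ⌊123.56/20⌋ = 6 → G; lat ⌊22.13/10⌋ = 2 → C.
Square: lon ⌊3.56/2⌋ = 1; lat ⌊2.13/1⌋ = 2.

GC12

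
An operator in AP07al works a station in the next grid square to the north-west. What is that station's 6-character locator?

RP97xm

Longitude subsquare a = 0; −1 → -1, wraps to 23 = x, carry into square.
Longitude square 0; −1 → -1, wraps to 9, carry into field.
Longitude field A = 0; −1 → -1, wraps to 17 = R, wrapping around the antimeridian.
Latitude subsquare l = 11; +1 → 12 = m.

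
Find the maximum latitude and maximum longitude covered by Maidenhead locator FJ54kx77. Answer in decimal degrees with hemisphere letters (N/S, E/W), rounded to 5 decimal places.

Field F=5, J=9: +5·20° lon, +9·10° lat → SW at lon -80°, lat 0°.
Square 5, 4: +5·2° lon, +4·1° lat → SW at lon -70°, lat 4°.
Subsquare k=10, x=23: +10·0.0833333° lon, +23·0.0416667° lat → SW at lon -69.1667°, lat 4.95833°.
Extended square 7, 7: +7·0.00833333° lon, +7·0.00416667° lat → SW at lon -69.1083°, lat 4.9875°.
Cell spans 0.00833333° lon × 0.00416667° lat. NE corner is SW corner plus one full cell.
latitude 4.99167° N, longitude 69.10000° W.

4.99167° N, 69.10000° W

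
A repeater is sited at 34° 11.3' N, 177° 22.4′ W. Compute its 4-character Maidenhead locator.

AM14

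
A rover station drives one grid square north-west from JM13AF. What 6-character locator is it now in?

Longitude subsquare a = 0; −1 → -1, wraps to 23 = x, carry into square.
Longitude square 1; −1 → 0.
Latitude subsquare f = 5; +1 → 6 = g.

JM03xg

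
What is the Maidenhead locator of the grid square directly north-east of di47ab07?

Longitude extended square 0; +1 → 1.
Latitude extended square 7; +1 → 8.

DI47ab18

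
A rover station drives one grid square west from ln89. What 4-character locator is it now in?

LN79

Longitude square 8; −1 → 7.
The latitude characters are unchanged.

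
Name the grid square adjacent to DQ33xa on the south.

DQ32xx

Latitude subsquare a = 0; −1 → -1, wraps to 23 = x, carry into square.
Latitude square 3; −1 → 2.
The longitude characters are unchanged.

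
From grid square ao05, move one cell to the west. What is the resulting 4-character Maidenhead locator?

RO95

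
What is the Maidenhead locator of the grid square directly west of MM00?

LM90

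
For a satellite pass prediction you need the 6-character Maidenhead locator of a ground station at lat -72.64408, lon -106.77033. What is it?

Add 180° to longitude and 90° to latitude: 73.2297, 17.3559.
Field (20°×10°, letters A–R): lon ⌊73.2297/20⌋ = 3 → D; lat ⌊17.3559/10⌋ = 1 → B.
Square (2°×1°, digits 0–9): lon ⌊13.2297/2⌋ = 6; lat ⌊7.3559/1⌋ = 7.
Subsquare (5′×2.5′, letters a–x): lon ⌊1.2297/0.0833333⌋ = 14 → o; lat ⌊0.3559/0.0416667⌋ = 8 → i.

DB67oi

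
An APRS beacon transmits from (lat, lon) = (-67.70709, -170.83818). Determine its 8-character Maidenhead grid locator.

AC42nh90

Offset from 180°W / 90°S: lon 9.16182°, lat 22.29291°.
Field (20°×10°, letters A–R): lon ⌊9.16182/20⌋ = 0 → A; lat ⌊22.29291/10⌋ = 2 → C.
Square (2°×1°, digits 0–9): lon ⌊9.16182/2⌋ = 4; lat ⌊2.29291/1⌋ = 2.
Subsquare (5′×2.5′, letters a–x): lon ⌊1.16182/0.0833333⌋ = 13 → n; lat ⌊0.29291/0.0416667⌋ = 7 → h.
Extended square (30″×15″, digits 0–9): lon ⌊0.07849/0.00833333⌋ = 9; lat ⌊0.00124/0.00416667⌋ = 0.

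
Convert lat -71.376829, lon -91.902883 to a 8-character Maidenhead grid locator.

EB48bo19

Offset from 180°W / 90°S: lon 88.09712°, lat 18.62317°.
Field (20°×10°, letters A–R): 88.09712/20 → 4 → E, 18.62317/10 → 1 → B; chars EB.
Square (2°×1°, digits 0–9): 8.09712/2 → 4, 8.62317/1 → 8; chars 48.
Subsquare (5′×2.5′, letters a–x): 0.09712/0.0833333 → 1 → b, 0.62317/0.0416667 → 14 → o; chars bo.
Extended square (30″×15″, digits 0–9): 0.01378/0.00833333 → 1, 0.03984/0.00416667 → 9; chars 19.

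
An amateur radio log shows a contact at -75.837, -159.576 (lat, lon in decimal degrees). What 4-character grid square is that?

Shift to the Maidenhead origin (180°W, 90°S): lon 20.42, lat 14.16.
Field: 20.42/20 → 1 → B, 14.16/10 → 1 → B; chars BB.
Square: 0.42/2 → 0, 4.16/1 → 4; chars 04.

BB04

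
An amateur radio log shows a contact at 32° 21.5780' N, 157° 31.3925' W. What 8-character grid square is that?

Shift to the Maidenhead origin (180°W, 90°S): lon 22.47679, lat 122.35963.
Field: 22.47679/20 → 1 → B, 122.35963/10 → 12 → M; chars BM.
Square: 2.47679/2 → 1, 2.35963/1 → 2; chars 12.
Subsquare: 0.47679/0.0833333 → 5 → f, 0.35963/0.0416667 → 8 → i; chars fi.
Extended square: 0.06012/0.00833333 → 7, 0.02630/0.00416667 → 6; chars 76.

BM12fi76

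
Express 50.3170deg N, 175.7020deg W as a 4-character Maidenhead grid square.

Add 180° to longitude and 90° to latitude: 4.30, 140.32.
Field (20°×10°, letters A–R): lon ⌊4.30/20⌋ = 0 → A; lat ⌊140.32/10⌋ = 14 → O.
Square (2°×1°, digits 0–9): lon ⌊4.30/2⌋ = 2; lat ⌊0.32/1⌋ = 0.

AO20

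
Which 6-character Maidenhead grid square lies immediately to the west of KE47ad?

Longitude subsquare a = 0; −1 → -1, wraps to 23 = x, carry into square.
Longitude square 4; −1 → 3.
The latitude characters are unchanged.

KE37xd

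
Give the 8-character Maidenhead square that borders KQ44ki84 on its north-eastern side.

Longitude extended square 8; +1 → 9.
Latitude extended square 4; +1 → 5.

KQ44ki95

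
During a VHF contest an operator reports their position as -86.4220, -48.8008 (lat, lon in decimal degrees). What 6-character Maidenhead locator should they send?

GA53on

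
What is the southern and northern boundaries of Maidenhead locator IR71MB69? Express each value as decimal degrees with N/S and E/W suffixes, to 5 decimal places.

Field I=8, R=17: +8·20° lon, +17·10° lat → SW at lon -20°, lat 80°.
Square 7, 1: +7·2° lon, +1·1° lat → SW at lon -6°, lat 81°.
Subsquare m=12, b=1: +12·0.0833333° lon, +1·0.0416667° lat → SW at lon -5°, lat 81.0417°.
Extended square 6, 9: +6·0.00833333° lon, +9·0.00416667° lat → SW at lon -4.95°, lat 81.0792°.
Cell spans 0.00833333° lon × 0.00416667° lat.
south 81.07917° N, north 81.08333° N.

81.07917° N, 81.08333° N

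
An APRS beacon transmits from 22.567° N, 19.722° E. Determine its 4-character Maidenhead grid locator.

JL92

Add 180° to longitude and 90° to latitude: 199.72, 112.57.
Field: lon ⌊199.72/20⌋ = 9 → J; lat ⌊112.57/10⌋ = 11 → L.
Square: lon ⌊19.72/2⌋ = 9; lat ⌊2.57/1⌋ = 2.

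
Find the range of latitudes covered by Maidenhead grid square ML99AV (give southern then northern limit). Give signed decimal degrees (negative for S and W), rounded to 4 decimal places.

Field M=12, L=11: +12·20° lon, +11·10° lat → SW at lon 60°, lat 20°.
Square 9, 9: +9·2° lon, +9·1° lat → SW at lon 78°, lat 29°.
Subsquare a=0, v=21: +0·0.0833333° lon, +21·0.0416667° lat → SW at lon 78°, lat 29.875°.
Cell spans 0.0833333° lon × 0.0416667° lat.
south 29.8750, north 29.9167.

29.8750, 29.9167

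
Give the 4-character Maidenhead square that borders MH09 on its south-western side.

LH98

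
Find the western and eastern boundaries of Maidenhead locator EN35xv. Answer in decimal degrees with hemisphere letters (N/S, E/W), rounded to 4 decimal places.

92.0833° W, 92.0000° W

Field E=4, N=13: +4·20° lon, +13·10° lat → SW at lon -100°, lat 40°.
Square 3, 5: +3·2° lon, +5·1° lat → SW at lon -94°, lat 45°.
Subsquare x=23, v=21: +23·0.0833333° lon, +21·0.0416667° lat → SW at lon -92.0833°, lat 45.875°.
Cell spans 0.0833333° lon × 0.0416667° lat.
west 92.0833° W, east 92.0000° W.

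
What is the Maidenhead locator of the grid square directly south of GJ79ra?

GJ78rx

Latitude subsquare a = 0; −1 → -1, wraps to 23 = x, carry into square.
Latitude square 9; −1 → 8.
The longitude characters are unchanged.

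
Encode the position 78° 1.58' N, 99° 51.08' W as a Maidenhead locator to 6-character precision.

EQ08ba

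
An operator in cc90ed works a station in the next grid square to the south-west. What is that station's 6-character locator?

Longitude subsquare e = 4; −1 → 3 = d.
Latitude subsquare d = 3; −1 → 2 = c.

CC90dc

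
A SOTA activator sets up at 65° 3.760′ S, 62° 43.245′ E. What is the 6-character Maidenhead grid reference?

Add 180° to longitude and 90° to latitude: 242.7208, 24.9373.
Field: 242.7208/20 → 12 → M, 24.9373/10 → 2 → C; chars MC.
Square: 2.7208/2 → 1, 4.9373/1 → 4; chars 14.
Subsquare: 0.7208/0.0833333 → 8 → i, 0.9373/0.0416667 → 22 → w; chars iw.

MC14iw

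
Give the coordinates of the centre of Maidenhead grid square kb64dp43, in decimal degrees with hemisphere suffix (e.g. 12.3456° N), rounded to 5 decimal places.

Field K=10, B=1: +10·20° lon, +1·10° lat → SW at lon 20°, lat -80°.
Square 6, 4: +6·2° lon, +4·1° lat → SW at lon 32°, lat -76°.
Subsquare d=3, p=15: +3·0.0833333° lon, +15·0.0416667° lat → SW at lon 32.25°, lat -75.375°.
Extended square 4, 3: +4·0.00833333° lon, +3·0.00416667° lat → SW at lon 32.2833°, lat -75.3625°.
Cell spans 0.00833333° lon × 0.00416667° lat. Centre is SW corner plus half of each.
latitude 75.36042° S, longitude 32.28750° E.

75.36042° S, 32.28750° E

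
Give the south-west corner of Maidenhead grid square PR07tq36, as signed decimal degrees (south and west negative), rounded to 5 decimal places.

87.69167, 121.60833

Field P=15, R=17: +15·20° lon, +17·10° lat → SW at lon 120°, lat 80°.
Square 0, 7: +0·2° lon, +7·1° lat → SW at lon 120°, lat 87°.
Subsquare t=19, q=16: +19·0.0833333° lon, +16·0.0416667° lat → SW at lon 121.583°, lat 87.6667°.
Extended square 3, 6: +3·0.00833333° lon, +6·0.00416667° lat → SW at lon 121.608°, lat 87.6917°.
latitude 87.69167, longitude 121.60833.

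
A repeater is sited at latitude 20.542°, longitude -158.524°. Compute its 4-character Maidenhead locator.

Shift to the Maidenhead origin (180°W, 90°S): lon 21.48, lat 110.54.
Field: 21.48/20 → 1 → B, 110.54/10 → 11 → L; chars BL.
Square: 1.48/2 → 0, 0.54/1 → 0; chars 00.

BL00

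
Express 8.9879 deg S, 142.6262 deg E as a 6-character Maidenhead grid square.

QI11ha

Shift to the Maidenhead origin (180°W, 90°S): lon 322.6262, lat 81.0121.
Field: lon ⌊322.6262/20⌋ = 16 → Q; lat ⌊81.0121/10⌋ = 8 → I.
Square: lon ⌊2.6262/2⌋ = 1; lat ⌊1.0121/1⌋ = 1.
Subsquare: lon ⌊0.6262/0.0833333⌋ = 7 → h; lat ⌊0.0121/0.0416667⌋ = 0 → a.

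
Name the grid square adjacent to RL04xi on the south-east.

Longitude subsquare x = 23; +1 → 24, wraps to 0 = a, carry into square.
Longitude square 0; +1 → 1.
Latitude subsquare i = 8; −1 → 7 = h.

RL14ah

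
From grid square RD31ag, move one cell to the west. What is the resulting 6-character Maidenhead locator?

RD21xg

Longitude subsquare a = 0; −1 → -1, wraps to 23 = x, carry into square.
Longitude square 3; −1 → 2.
The latitude characters are unchanged.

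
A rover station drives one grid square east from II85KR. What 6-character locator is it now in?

II85lr

Longitude subsquare k = 10; +1 → 11 = l.
The latitude characters are unchanged.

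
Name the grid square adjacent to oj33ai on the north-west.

Longitude subsquare a = 0; −1 → -1, wraps to 23 = x, carry into square.
Longitude square 3; −1 → 2.
Latitude subsquare i = 8; +1 → 9 = j.

OJ23xj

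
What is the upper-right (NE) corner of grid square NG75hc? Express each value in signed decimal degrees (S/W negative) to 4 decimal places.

Field N=13, G=6: +13·20° lon, +6·10° lat → SW at lon 80°, lat -30°.
Square 7, 5: +7·2° lon, +5·1° lat → SW at lon 94°, lat -25°.
Subsquare h=7, c=2: +7·0.0833333° lon, +2·0.0416667° lat → SW at lon 94.5833°, lat -24.9167°.
Cell spans 0.0833333° lon × 0.0416667° lat. NE corner is SW corner plus one full cell.
latitude -24.8750, longitude 94.6667.

-24.8750, 94.6667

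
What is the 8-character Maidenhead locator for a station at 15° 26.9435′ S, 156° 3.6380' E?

Add 180° to longitude and 90° to latitude: 336.06063, 74.55094.
Field (20°×10°, letters A–R): lon ⌊336.06063/20⌋ = 16 → Q; lat ⌊74.55094/10⌋ = 7 → H.
Square (2°×1°, digits 0–9): lon ⌊16.06063/2⌋ = 8; lat ⌊4.55094/1⌋ = 4.
Subsquare (5′×2.5′, letters a–x): lon ⌊0.06063/0.0833333⌋ = 0 → a; lat ⌊0.55094/0.0416667⌋ = 13 → n.
Extended square (30″×15″, digits 0–9): lon ⌊0.06063/0.00833333⌋ = 7; lat ⌊0.00927/0.00416667⌋ = 2.

QH84an72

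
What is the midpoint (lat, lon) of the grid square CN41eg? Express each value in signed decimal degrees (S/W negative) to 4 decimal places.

Field C=2, N=13: +2·20° lon, +13·10° lat → SW at lon -140°, lat 40°.
Square 4, 1: +4·2° lon, +1·1° lat → SW at lon -132°, lat 41°.
Subsquare e=4, g=6: +4·0.0833333° lon, +6·0.0416667° lat → SW at lon -131.667°, lat 41.25°.
Cell spans 0.0833333° lon × 0.0416667° lat. Centre is SW corner plus half of each.
latitude 41.2708, longitude -131.6250.

41.2708, -131.6250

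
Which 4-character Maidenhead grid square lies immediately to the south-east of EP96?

FP05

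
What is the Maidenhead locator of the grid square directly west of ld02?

KD92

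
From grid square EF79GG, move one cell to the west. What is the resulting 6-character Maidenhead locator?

EF79fg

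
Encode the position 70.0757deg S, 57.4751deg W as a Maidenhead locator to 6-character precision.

GB19gw

Shift to the Maidenhead origin (180°W, 90°S): lon 122.5249, lat 19.9243.
Field: lon ⌊122.5249/20⌋ = 6 → G; lat ⌊19.9243/10⌋ = 1 → B.
Square: lon ⌊2.5249/2⌋ = 1; lat ⌊9.9243/1⌋ = 9.
Subsquare: lon ⌊0.5249/0.0833333⌋ = 6 → g; lat ⌊0.9243/0.0416667⌋ = 22 → w.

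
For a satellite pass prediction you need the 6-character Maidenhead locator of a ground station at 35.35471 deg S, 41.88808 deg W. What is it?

Offset from 180°W / 90°S: lon 138.1119°, lat 54.6453°.
Field: lon ⌊138.1119/20⌋ = 6 → G; lat ⌊54.6453/10⌋ = 5 → F.
Square: lon ⌊18.1119/2⌋ = 9; lat ⌊4.6453/1⌋ = 4.
Subsquare: lon ⌊0.1119/0.0833333⌋ = 1 → b; lat ⌊0.6453/0.0416667⌋ = 15 → p.

GF94bp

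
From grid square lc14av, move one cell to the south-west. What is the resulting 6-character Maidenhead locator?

Longitude subsquare a = 0; −1 → -1, wraps to 23 = x, carry into square.
Longitude square 1; −1 → 0.
Latitude subsquare v = 21; −1 → 20 = u.

LC04xu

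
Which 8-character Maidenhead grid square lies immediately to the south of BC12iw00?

Latitude extended square 0; −1 → -1, wraps to 9, carry into subsquare.
Latitude subsquare w = 22; −1 → 21 = v.
The longitude characters are unchanged.

BC12iv09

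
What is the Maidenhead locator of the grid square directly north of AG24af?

Latitude subsquare f = 5; +1 → 6 = g.
The longitude characters are unchanged.

AG24ag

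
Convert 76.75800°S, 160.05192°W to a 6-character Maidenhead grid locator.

AB93xf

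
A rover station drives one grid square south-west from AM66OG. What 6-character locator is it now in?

Longitude subsquare o = 14; −1 → 13 = n.
Latitude subsquare g = 6; −1 → 5 = f.

AM66nf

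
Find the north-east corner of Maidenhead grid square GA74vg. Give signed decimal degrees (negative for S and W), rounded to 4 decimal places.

Field G=6, A=0: +6·20° lon, +0·10° lat → SW at lon -60°, lat -90°.
Square 7, 4: +7·2° lon, +4·1° lat → SW at lon -46°, lat -86°.
Subsquare v=21, g=6: +21·0.0833333° lon, +6·0.0416667° lat → SW at lon -44.25°, lat -85.75°.
Cell spans 0.0833333° lon × 0.0416667° lat. NE corner is SW corner plus one full cell.
latitude -85.7083, longitude -44.1667.

-85.7083, -44.1667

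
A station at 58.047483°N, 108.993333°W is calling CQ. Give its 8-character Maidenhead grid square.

Offset from 180°W / 90°S: lon 71.00667°, lat 148.04748°.
Field: 71.00667/20 → 3 → D, 148.04748/10 → 14 → O; chars DO.
Square: 11.00667/2 → 5, 8.04748/1 → 8; chars 58.
Subsquare: 1.00667/0.0833333 → 12 → m, 0.04748/0.0416667 → 1 → b; chars mb.
Extended square: 0.00667/0.00833333 → 0, 0.00582/0.00416667 → 1; chars 01.

DO58mb01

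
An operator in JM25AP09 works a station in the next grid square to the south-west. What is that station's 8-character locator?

JM15xp98

Longitude extended square 0; −1 → -1, wraps to 9, carry into subsquare.
Longitude subsquare a = 0; −1 → -1, wraps to 23 = x, carry into square.
Longitude square 2; −1 → 1.
Latitude extended square 9; −1 → 8.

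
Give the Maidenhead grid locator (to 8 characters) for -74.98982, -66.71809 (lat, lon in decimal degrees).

Add 180° to longitude and 90° to latitude: 113.28191, 15.01018.
Field (20°×10°, letters A–R): lon ⌊113.28191/20⌋ = 5 → F; lat ⌊15.01018/10⌋ = 1 → B.
Square (2°×1°, digits 0–9): lon ⌊13.28191/2⌋ = 6; lat ⌊5.01018/1⌋ = 5.
Subsquare (5′×2.5′, letters a–x): lon ⌊1.28191/0.0833333⌋ = 15 → p; lat ⌊0.01018/0.0416667⌋ = 0 → a.
Extended square (30″×15″, digits 0–9): lon ⌊0.03191/0.00833333⌋ = 3; lat ⌊0.01018/0.00416667⌋ = 2.

FB65pa32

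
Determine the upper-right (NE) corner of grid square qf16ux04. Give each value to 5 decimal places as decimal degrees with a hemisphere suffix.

33.02083° S, 143.67500° E

Field Q=16, F=5: +16·20° lon, +5·10° lat → SW at lon 140°, lat -40°.
Square 1, 6: +1·2° lon, +6·1° lat → SW at lon 142°, lat -34°.
Subsquare u=20, x=23: +20·0.0833333° lon, +23·0.0416667° lat → SW at lon 143.667°, lat -33.0417°.
Extended square 0, 4: +0·0.00833333° lon, +4·0.00416667° lat → SW at lon 143.667°, lat -33.025°.
Cell spans 0.00833333° lon × 0.00416667° lat. NE corner is SW corner plus one full cell.
latitude 33.02083° S, longitude 143.67500° E.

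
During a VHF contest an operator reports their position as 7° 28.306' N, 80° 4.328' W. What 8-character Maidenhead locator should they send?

Offset from 180°W / 90°S: lon 99.92787°, lat 97.47177°.
Field: 99.92787/20 → 4 → E, 97.47177/10 → 9 → J; chars EJ.
Square: 19.92787/2 → 9, 7.47177/1 → 7; chars 97.
Subsquare: 1.92787/0.0833333 → 23 → x, 0.47177/0.0416667 → 11 → l; chars xl.
Extended square: 0.01120/0.00833333 → 1, 0.01343/0.00416667 → 3; chars 13.

EJ97xl13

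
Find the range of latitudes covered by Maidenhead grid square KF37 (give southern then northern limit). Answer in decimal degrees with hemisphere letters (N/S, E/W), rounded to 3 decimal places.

33.000° S, 32.000° S

Field K=10, F=5: +10·20° lon, +5·10° lat → SW at lon 20°, lat -40°.
Square 3, 7: +3·2° lon, +7·1° lat → SW at lon 26°, lat -33°.
Cell spans 2° lon × 1° lat.
south 33.000° S, north 32.000° S.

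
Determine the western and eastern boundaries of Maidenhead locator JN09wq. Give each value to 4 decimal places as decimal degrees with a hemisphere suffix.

1.8333° E, 1.9167° E

Field J=9, N=13: +9·20° lon, +13·10° lat → SW at lon 0°, lat 40°.
Square 0, 9: +0·2° lon, +9·1° lat → SW at lon 0°, lat 49°.
Subsquare w=22, q=16: +22·0.0833333° lon, +16·0.0416667° lat → SW at lon 1.83333°, lat 49.6667°.
Cell spans 0.0833333° lon × 0.0416667° lat.
west 1.8333° E, east 1.9167° E.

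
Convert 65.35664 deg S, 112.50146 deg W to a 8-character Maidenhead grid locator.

Shift to the Maidenhead origin (180°W, 90°S): lon 67.49854, lat 24.64336.
Field (20°×10°, letters A–R): lon ⌊67.49854/20⌋ = 3 → D; lat ⌊24.64336/10⌋ = 2 → C.
Square (2°×1°, digits 0–9): lon ⌊7.49854/2⌋ = 3; lat ⌊4.64336/1⌋ = 4.
Subsquare (5′×2.5′, letters a–x): lon ⌊1.49854/0.0833333⌋ = 17 → r; lat ⌊0.64336/0.0416667⌋ = 15 → p.
Extended square (30″×15″, digits 0–9): lon ⌊0.08187/0.00833333⌋ = 9; lat ⌊0.01836/0.00416667⌋ = 4.

DC34rp94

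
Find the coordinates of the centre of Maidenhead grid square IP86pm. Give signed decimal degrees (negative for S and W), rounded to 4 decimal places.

66.5208, -2.7083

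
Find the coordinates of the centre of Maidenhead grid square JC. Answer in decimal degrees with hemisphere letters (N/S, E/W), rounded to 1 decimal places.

65.0° S, 10.0° E

Field J=9, C=2: +9·20° lon, +2·10° lat → SW at lon 0°, lat -70°.
Cell spans 20° lon × 10° lat. Centre is SW corner plus half of each.
latitude 65.0° S, longitude 10.0° E.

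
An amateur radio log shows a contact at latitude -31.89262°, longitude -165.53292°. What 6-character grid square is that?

Offset from 180°W / 90°S: lon 14.4671°, lat 58.1074°.
Field: lon ⌊14.4671/20⌋ = 0 → A; lat ⌊58.1074/10⌋ = 5 → F.
Square: lon ⌊14.4671/2⌋ = 7; lat ⌊8.1074/1⌋ = 8.
Subsquare: lon ⌊0.4671/0.0833333⌋ = 5 → f; lat ⌊0.1074/0.0416667⌋ = 2 → c.

AF78fc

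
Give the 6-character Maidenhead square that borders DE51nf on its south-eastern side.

DE51oe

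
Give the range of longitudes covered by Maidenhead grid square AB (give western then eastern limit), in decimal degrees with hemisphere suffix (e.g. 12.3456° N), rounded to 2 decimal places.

180.00° W, 160.00° W

Field A=0, B=1: +0·20° lon, +1·10° lat → SW at lon -180°, lat -80°.
Cell spans 20° lon × 10° lat.
west 180.00° W, east 160.00° W.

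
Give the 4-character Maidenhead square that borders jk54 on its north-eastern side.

JK65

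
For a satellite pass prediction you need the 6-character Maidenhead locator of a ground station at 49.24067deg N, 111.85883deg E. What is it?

ON59wf

Add 180° to longitude and 90° to latitude: 291.8588, 139.2407.
Field: lon ⌊291.8588/20⌋ = 14 → O; lat ⌊139.2407/10⌋ = 13 → N.
Square: lon ⌊11.8588/2⌋ = 5; lat ⌊9.2407/1⌋ = 9.
Subsquare: lon ⌊1.8588/0.0833333⌋ = 22 → w; lat ⌊0.2407/0.0416667⌋ = 5 → f.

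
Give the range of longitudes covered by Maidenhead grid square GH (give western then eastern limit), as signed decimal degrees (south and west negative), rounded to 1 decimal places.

-60.0, -40.0

Field G=6, H=7: +6·20° lon, +7·10° lat → SW at lon -60°, lat -20°.
Cell spans 20° lon × 10° lat.
west -60.0, east -40.0.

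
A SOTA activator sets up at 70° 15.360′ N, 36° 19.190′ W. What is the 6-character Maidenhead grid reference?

Add 180° to longitude and 90° to latitude: 143.6802, 160.2560.
Field: lon ⌊143.6802/20⌋ = 7 → H; lat ⌊160.2560/10⌋ = 16 → Q.
Square: lon ⌊3.6802/2⌋ = 1; lat ⌊0.2560/1⌋ = 0.
Subsquare: lon ⌊1.6802/0.0833333⌋ = 20 → u; lat ⌊0.2560/0.0416667⌋ = 6 → g.

HQ10ug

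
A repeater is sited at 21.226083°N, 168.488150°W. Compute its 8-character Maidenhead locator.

Offset from 180°W / 90°S: lon 11.51185°, lat 111.22608°.
Field: 11.51185/20 → 0 → A, 111.22608/10 → 11 → L; chars AL.
Square: 11.51185/2 → 5, 1.22608/1 → 1; chars 51.
Subsquare: 1.51185/0.0833333 → 18 → s, 0.22608/0.0416667 → 5 → f; chars sf.
Extended square: 0.01185/0.00833333 → 1, 0.01775/0.00416667 → 4; chars 14.

AL51sf14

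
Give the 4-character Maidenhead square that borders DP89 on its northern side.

DQ80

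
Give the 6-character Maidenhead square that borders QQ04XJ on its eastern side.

QQ14aj

Longitude subsquare x = 23; +1 → 24, wraps to 0 = a, carry into square.
Longitude square 0; +1 → 1.
The latitude characters are unchanged.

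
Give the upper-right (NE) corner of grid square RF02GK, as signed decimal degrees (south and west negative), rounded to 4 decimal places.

-37.5417, 160.5833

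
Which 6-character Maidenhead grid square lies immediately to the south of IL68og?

IL68of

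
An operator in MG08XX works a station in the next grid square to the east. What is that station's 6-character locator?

MG18ax

Longitude subsquare x = 23; +1 → 24, wraps to 0 = a, carry into square.
Longitude square 0; +1 → 1.
The latitude characters are unchanged.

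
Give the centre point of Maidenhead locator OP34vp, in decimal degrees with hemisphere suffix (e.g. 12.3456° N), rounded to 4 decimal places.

64.6458° N, 107.7917° E

Field O=14, P=15: +14·20° lon, +15·10° lat → SW at lon 100°, lat 60°.
Square 3, 4: +3·2° lon, +4·1° lat → SW at lon 106°, lat 64°.
Subsquare v=21, p=15: +21·0.0833333° lon, +15·0.0416667° lat → SW at lon 107.75°, lat 64.625°.
Cell spans 0.0833333° lon × 0.0416667° lat. Centre is SW corner plus half of each.
latitude 64.6458° N, longitude 107.7917° E.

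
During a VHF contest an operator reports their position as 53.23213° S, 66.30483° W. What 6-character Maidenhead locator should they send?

FD66us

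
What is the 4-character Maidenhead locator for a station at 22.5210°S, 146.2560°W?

BG67

Shift to the Maidenhead origin (180°W, 90°S): lon 33.74, lat 67.48.
Field: lon ⌊33.74/20⌋ = 1 → B; lat ⌊67.48/10⌋ = 6 → G.
Square: lon ⌊13.74/2⌋ = 6; lat ⌊7.48/1⌋ = 7.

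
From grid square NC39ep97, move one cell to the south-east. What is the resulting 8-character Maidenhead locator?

Longitude extended square 9; +1 → 10, wraps to 0, carry into subsquare.
Longitude subsquare e = 4; +1 → 5 = f.
Latitude extended square 7; −1 → 6.

NC39fp06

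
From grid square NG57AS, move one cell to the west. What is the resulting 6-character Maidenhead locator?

NG47xs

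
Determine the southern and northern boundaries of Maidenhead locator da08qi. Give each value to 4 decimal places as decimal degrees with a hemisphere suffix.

81.6667° S, 81.6250° S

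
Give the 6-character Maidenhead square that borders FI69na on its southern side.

Latitude subsquare a = 0; −1 → -1, wraps to 23 = x, carry into square.
Latitude square 9; −1 → 8.
The longitude characters are unchanged.

FI68nx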